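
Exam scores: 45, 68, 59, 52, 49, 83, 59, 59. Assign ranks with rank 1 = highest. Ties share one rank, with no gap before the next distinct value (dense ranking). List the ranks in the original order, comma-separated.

6, 2, 3, 4, 5, 1, 3, 3

Sorted (descending): 83, 68, 59, 59, 59, 52, 49, 45
The 3 values of 59 share dense rank 3.
Remaining distinct values take the next consecutive integers.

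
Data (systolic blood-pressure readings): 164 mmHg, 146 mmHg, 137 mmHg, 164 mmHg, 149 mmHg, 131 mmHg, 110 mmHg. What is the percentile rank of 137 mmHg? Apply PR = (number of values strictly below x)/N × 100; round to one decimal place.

28.6

N = 7.
Strictly below 137: 2. Equal to 137: 1.
PR = 2/7 × 100 = 28.6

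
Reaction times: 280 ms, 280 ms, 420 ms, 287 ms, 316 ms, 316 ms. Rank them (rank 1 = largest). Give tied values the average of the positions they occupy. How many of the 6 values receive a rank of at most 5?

Sorted (descending): 420, 316, 316, 287, 280, 280
The 2 values of 316 occupy positions 2–3 → average rank (2+3)/2 = 2.5.
The 2 values of 280 occupy positions 5–6 → average rank (5+6)/2 = 5.5.
Ranks ≤ 5: {1, 2.5, 2.5, 4} → 4 values.

4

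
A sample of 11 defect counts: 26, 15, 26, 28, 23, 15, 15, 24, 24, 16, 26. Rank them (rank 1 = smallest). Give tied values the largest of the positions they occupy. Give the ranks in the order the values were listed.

Sorted (ascending): 15, 15, 15, 16, 23, 24, 24, 26, 26, 26, 28
The 3 values of 15 occupy positions 1–3 → each gets rank 3.
The 2 values of 24 occupy positions 6–7 → each gets rank 7.
The 3 values of 26 occupy positions 8–10 → each gets rank 10.

10, 3, 10, 11, 5, 3, 3, 7, 7, 4, 10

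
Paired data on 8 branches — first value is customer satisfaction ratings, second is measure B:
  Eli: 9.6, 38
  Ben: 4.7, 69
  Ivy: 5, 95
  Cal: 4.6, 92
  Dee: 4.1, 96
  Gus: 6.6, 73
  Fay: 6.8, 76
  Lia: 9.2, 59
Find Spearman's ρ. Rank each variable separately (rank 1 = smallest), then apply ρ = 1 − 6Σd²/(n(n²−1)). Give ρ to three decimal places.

Ranks of variable 1: 8, 3, 4, 2, 1, 5, 6, 7
Ranks of variable 2: 1, 3, 7, 6, 8, 4, 5, 2
d = r₁ − r₂: 7, 0, -3, -4, -7, 1, 1, 5
d²: 49, 0, 9, 16, 49, 1, 1, 25; Σd² = 150
ρ = 1 − 6·150/(8·63) = 1 − 900/504 = -0.786

-0.786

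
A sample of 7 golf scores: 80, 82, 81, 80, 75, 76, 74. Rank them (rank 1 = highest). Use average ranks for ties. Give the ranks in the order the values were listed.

Sorted (descending): 82, 81, 80, 80, 76, 75, 74
The 2 values of 80 occupy positions 3–4 → average rank (3+4)/2 = 3.5.

3.5, 1, 2, 3.5, 6, 5, 7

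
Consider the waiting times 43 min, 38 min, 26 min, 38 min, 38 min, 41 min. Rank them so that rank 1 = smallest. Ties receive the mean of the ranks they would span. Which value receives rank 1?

26

Sorted (ascending): 26, 38, 38, 38, 41, 43
The 3 values of 38 occupy positions 2–4 → average rank 3.
Rank 1 → value 26.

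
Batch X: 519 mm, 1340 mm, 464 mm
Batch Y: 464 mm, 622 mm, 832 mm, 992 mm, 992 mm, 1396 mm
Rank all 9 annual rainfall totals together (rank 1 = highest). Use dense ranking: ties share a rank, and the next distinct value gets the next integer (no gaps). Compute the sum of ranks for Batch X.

15

Sorted (descending): 1396, 1340, 992, 992, 832, 622, 519, 464, 464
The 2 values of 992 share dense rank 3.
The 2 values of 464 share dense rank 7.
Remaining distinct values take the next consecutive integers.
Batch X values → pooled ranks: 519→6, 1340→2, 464→7
Rank sum = 6 + 2 + 7 = 15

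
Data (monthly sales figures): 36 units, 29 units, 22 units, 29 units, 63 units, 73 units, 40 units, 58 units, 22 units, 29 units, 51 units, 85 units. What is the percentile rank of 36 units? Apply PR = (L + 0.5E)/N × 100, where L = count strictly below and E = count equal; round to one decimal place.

45.8

N = 12.
Strictly below 36: 5. Equal to 36: 1.
PR = (5 + 0.5·1)/12 × 100 = 45.8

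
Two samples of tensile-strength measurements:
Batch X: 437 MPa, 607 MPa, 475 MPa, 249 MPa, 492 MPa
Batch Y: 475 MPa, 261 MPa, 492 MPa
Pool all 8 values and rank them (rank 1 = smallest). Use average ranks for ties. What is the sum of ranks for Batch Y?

Sorted (ascending): 249, 261, 437, 475, 475, 492, 492, 607
The 2 values of 475 occupy positions 4–5 → average rank (4+5)/2 = 4.5.
The 2 values of 492 occupy positions 6–7 → average rank (6+7)/2 = 6.5.
Batch Y values → pooled ranks: 475→4.5, 261→2, 492→6.5
Rank sum = 4.5 + 2 + 6.5 = 13

13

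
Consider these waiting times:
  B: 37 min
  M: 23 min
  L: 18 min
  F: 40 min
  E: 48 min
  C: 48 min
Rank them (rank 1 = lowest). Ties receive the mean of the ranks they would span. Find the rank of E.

Sorted (ascending): 18, 23, 37, 40, 48, 48
The 2 values of 48 occupy positions 5–6 → average rank (5+6)/2 = 5.5.
E has value 48 min → rank 5.5.

5.5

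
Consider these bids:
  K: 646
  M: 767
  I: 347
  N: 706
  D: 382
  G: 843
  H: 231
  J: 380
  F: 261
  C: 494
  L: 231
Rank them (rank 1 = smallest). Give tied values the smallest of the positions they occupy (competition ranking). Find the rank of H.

Sorted (ascending): 231, 231, 261, 347, 380, 382, 494, 646, 706, 767, 843
The 2 values of 231 occupy positions 1–2 → each gets rank 1.
H has value 231 → rank 1.

1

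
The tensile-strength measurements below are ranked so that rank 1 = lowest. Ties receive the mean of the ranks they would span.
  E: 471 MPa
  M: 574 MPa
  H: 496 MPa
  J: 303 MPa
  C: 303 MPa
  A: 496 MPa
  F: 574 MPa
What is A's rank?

Sorted (ascending): 303, 303, 471, 496, 496, 574, 574
The 2 values of 303 occupy positions 1–2 → average rank (1+2)/2 = 1.5.
The 2 values of 496 occupy positions 4–5 → average rank (4+5)/2 = 4.5.
The 2 values of 574 occupy positions 6–7 → average rank (6+7)/2 = 6.5.
A has value 496 MPa → rank 4.5.

4.5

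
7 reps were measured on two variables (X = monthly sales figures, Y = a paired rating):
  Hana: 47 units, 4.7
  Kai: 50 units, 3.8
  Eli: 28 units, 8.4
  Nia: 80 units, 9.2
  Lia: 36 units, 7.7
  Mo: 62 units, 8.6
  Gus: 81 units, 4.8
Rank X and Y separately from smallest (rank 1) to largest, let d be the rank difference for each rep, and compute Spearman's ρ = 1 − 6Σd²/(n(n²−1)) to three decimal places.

Ranks of variable 1: 3, 4, 1, 6, 2, 5, 7
Ranks of variable 2: 2, 1, 5, 7, 4, 6, 3
d = r₁ − r₂: 1, 3, -4, -1, -2, -1, 4
d²: 1, 9, 16, 1, 4, 1, 16; Σd² = 48
ρ = 1 − 6·48/(7·48) = 1 − 288/336 = 0.143

0.143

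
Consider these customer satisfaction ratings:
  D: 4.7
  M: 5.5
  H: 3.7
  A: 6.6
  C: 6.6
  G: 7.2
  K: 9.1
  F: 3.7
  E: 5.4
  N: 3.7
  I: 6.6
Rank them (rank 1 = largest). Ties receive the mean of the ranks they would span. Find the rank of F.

Sorted (descending): 9.1, 7.2, 6.6, 6.6, 6.6, 5.5, 5.4, 4.7, 3.7, 3.7, 3.7
The 3 values of 6.6 occupy positions 3–5 → average rank 4.
The 3 values of 3.7 occupy positions 9–11 → average rank 10.
F has value 3.7 → rank 10.

10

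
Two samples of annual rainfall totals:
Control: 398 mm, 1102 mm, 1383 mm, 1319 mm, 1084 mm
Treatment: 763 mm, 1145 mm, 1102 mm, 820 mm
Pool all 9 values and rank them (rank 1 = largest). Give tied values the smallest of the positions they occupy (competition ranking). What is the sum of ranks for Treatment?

22

Sorted (descending): 1383, 1319, 1145, 1102, 1102, 1084, 820, 763, 398
The 2 values of 1102 occupy positions 4–5 → each gets rank 4.
Treatment values → pooled ranks: 763→8, 1145→3, 1102→4, 820→7
Rank sum = 8 + 3 + 4 + 7 = 22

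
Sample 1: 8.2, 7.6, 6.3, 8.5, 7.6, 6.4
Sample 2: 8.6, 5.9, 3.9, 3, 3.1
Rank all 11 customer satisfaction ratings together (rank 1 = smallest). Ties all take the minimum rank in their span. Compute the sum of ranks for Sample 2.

Sorted (ascending): 3, 3.1, 3.9, 5.9, 6.3, 6.4, 7.6, 7.6, 8.2, 8.5, 8.6
The 2 values of 7.6 occupy positions 7–8 → each gets rank 7.
Sample 2 values → pooled ranks: 8.6→11, 5.9→4, 3.9→3, 3→1, 3.1→2
Rank sum = 11 + 4 + 3 + 1 + 2 = 21

21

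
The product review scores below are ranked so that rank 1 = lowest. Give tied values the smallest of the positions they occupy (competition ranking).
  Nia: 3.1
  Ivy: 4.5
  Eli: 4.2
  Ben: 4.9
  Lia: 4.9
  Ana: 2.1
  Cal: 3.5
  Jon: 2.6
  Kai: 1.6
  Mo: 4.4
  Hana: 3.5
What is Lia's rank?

10

Sorted (ascending): 1.6, 2.1, 2.6, 3.1, 3.5, 3.5, 4.2, 4.4, 4.5, 4.9, 4.9
The 2 values of 3.5 occupy positions 5–6 → each gets rank 5.
The 2 values of 4.9 occupy positions 10–11 → each gets rank 10.
Lia has value 4.9 → rank 10.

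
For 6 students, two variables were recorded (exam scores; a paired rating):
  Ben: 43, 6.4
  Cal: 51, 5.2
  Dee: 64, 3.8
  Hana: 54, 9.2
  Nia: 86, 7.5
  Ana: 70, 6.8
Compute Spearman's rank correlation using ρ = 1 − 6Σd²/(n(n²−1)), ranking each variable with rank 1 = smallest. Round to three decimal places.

0.314

Ranks of variable 1: 1, 2, 4, 3, 6, 5
Ranks of variable 2: 3, 2, 1, 6, 5, 4
d = r₁ − r₂: -2, 0, 3, -3, 1, 1
d²: 4, 0, 9, 9, 1, 1; Σd² = 24
ρ = 1 − 6·24/(6·35) = 1 − 144/210 = 0.314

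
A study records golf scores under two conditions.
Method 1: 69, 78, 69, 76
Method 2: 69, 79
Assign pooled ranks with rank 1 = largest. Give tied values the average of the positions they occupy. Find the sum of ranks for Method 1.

15

Sorted (descending): 79, 78, 76, 69, 69, 69
The 3 values of 69 occupy positions 4–6 → average rank 5.
Method 1 values → pooled ranks: 69→5, 78→2, 69→5, 76→3
Rank sum = 5 + 2 + 5 + 3 = 15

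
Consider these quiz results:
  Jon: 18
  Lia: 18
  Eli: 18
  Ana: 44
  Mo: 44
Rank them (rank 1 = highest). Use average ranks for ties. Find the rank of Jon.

4

Sorted (descending): 44, 44, 18, 18, 18
The 2 values of 44 occupy positions 1–2 → average rank (1+2)/2 = 1.5.
The 3 values of 18 occupy positions 3–5 → average rank 4.
Jon has value 18 → rank 4.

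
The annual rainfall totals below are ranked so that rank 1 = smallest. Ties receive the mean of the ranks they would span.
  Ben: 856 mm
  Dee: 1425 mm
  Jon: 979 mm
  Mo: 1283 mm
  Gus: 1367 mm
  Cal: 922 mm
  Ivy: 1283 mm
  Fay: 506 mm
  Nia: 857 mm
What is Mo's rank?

6.5

Sorted (ascending): 506, 856, 857, 922, 979, 1283, 1283, 1367, 1425
The 2 values of 1283 occupy positions 6–7 → average rank (6+7)/2 = 6.5.
Mo has value 1283 mm → rank 6.5.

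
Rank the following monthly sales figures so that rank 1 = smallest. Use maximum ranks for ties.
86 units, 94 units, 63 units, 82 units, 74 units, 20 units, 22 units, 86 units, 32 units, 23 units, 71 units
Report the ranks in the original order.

10, 11, 5, 8, 7, 1, 2, 10, 4, 3, 6

Sorted (ascending): 20, 22, 23, 32, 63, 71, 74, 82, 86, 86, 94
The 2 values of 86 occupy positions 9–10 → each gets rank 10.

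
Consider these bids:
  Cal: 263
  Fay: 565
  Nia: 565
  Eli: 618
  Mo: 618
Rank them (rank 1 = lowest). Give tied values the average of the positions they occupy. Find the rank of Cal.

Sorted (ascending): 263, 565, 565, 618, 618
The 2 values of 565 occupy positions 2–3 → average rank (2+3)/2 = 2.5.
The 2 values of 618 occupy positions 4–5 → average rank (4+5)/2 = 4.5.
Cal has value 263 → rank 1.

1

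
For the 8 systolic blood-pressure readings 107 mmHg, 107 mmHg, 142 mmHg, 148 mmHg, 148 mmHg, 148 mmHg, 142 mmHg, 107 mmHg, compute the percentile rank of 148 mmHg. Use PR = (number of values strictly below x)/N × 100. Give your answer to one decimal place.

62.5

N = 8.
Strictly below 148: 5. Equal to 148: 3.
PR = 5/8 × 100 = 62.5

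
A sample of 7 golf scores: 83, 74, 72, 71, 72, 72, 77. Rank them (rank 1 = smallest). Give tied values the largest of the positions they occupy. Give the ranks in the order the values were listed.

7, 5, 4, 1, 4, 4, 6

Sorted (ascending): 71, 72, 72, 72, 74, 77, 83
The 3 values of 72 occupy positions 2–4 → each gets rank 4.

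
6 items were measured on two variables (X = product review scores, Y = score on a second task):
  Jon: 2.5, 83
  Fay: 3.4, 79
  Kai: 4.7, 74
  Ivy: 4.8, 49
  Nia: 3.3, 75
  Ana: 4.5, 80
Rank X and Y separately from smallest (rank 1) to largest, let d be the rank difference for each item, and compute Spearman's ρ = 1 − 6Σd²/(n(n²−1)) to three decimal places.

-0.771

Ranks of variable 1: 1, 3, 5, 6, 2, 4
Ranks of variable 2: 6, 4, 2, 1, 3, 5
d = r₁ − r₂: -5, -1, 3, 5, -1, -1
d²: 25, 1, 9, 25, 1, 1; Σd² = 62
ρ = 1 − 6·62/(6·35) = 1 − 372/210 = -0.771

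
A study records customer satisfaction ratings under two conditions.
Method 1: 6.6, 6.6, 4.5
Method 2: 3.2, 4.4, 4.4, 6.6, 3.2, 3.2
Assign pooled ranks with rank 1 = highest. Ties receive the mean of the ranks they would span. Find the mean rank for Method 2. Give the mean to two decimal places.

6.17

Sorted (descending): 6.6, 6.6, 6.6, 4.5, 4.4, 4.4, 3.2, 3.2, 3.2
The 3 values of 6.6 occupy positions 1–3 → average rank 2.
The 2 values of 4.4 occupy positions 5–6 → average rank (5+6)/2 = 5.5.
The 3 values of 3.2 occupy positions 7–9 → average rank 8.
Method 2 values → pooled ranks: 3.2→8, 4.4→5.5, 4.4→5.5, 6.6→2, 3.2→8, 3.2→8
Mean rank = (8 + 5.5 + 5.5 + 2 + 8 + 8) / 6 = 6.17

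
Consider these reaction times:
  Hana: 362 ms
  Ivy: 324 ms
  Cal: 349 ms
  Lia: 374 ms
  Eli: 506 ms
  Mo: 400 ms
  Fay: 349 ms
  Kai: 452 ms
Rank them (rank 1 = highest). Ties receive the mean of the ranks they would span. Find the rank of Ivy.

Sorted (descending): 506, 452, 400, 374, 362, 349, 349, 324
The 2 values of 349 occupy positions 6–7 → average rank (6+7)/2 = 6.5.
Ivy has value 324 ms → rank 8.

8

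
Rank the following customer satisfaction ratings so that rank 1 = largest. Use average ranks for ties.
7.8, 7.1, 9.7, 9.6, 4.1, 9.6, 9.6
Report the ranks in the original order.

5, 6, 1, 3, 7, 3, 3

Sorted (descending): 9.7, 9.6, 9.6, 9.6, 7.8, 7.1, 4.1
The 3 values of 9.6 occupy positions 2–4 → average rank 3.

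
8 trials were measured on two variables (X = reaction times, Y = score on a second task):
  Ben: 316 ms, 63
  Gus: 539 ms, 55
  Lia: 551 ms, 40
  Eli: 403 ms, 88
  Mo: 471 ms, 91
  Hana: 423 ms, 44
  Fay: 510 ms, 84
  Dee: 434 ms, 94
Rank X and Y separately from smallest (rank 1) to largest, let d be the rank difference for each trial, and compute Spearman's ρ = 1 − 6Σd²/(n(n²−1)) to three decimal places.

-0.333

Ranks of variable 1: 1, 7, 8, 2, 5, 3, 6, 4
Ranks of variable 2: 4, 3, 1, 6, 7, 2, 5, 8
d = r₁ − r₂: -3, 4, 7, -4, -2, 1, 1, -4
d²: 9, 16, 49, 16, 4, 1, 1, 16; Σd² = 112
ρ = 1 − 6·112/(8·63) = 1 − 672/504 = -0.333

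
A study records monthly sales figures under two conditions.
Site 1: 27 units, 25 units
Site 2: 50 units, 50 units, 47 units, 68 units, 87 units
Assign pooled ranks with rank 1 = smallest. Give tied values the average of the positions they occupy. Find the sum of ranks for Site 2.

Sorted (ascending): 25, 27, 47, 50, 50, 68, 87
The 2 values of 50 occupy positions 4–5 → average rank (4+5)/2 = 4.5.
Site 2 values → pooled ranks: 50→4.5, 50→4.5, 47→3, 68→6, 87→7
Rank sum = 4.5 + 4.5 + 3 + 6 + 7 = 25

25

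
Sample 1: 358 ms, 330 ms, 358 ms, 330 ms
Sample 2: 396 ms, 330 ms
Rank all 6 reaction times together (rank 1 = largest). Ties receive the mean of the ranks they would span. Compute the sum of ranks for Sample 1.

Sorted (descending): 396, 358, 358, 330, 330, 330
The 2 values of 358 occupy positions 2–3 → average rank (2+3)/2 = 2.5.
The 3 values of 330 occupy positions 4–6 → average rank 5.
Sample 1 values → pooled ranks: 358→2.5, 330→5, 358→2.5, 330→5
Rank sum = 2.5 + 5 + 2.5 + 5 = 15

15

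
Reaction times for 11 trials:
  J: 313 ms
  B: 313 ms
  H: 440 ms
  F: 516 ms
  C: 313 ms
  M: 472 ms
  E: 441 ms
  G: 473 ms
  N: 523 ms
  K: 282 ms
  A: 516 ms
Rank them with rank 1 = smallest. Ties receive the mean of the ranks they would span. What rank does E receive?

Sorted (ascending): 282, 313, 313, 313, 440, 441, 472, 473, 516, 516, 523
The 3 values of 313 occupy positions 2–4 → average rank 3.
The 2 values of 516 occupy positions 9–10 → average rank (9+10)/2 = 9.5.
E has value 441 ms → rank 6.

6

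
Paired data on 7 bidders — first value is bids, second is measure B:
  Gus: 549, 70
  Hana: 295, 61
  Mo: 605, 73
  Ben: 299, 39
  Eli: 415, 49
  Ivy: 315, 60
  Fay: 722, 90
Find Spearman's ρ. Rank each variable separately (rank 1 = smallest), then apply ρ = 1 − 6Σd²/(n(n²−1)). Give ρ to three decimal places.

Ranks of variable 1: 5, 1, 6, 2, 4, 3, 7
Ranks of variable 2: 5, 4, 6, 1, 2, 3, 7
d = r₁ − r₂: 0, -3, 0, 1, 2, 0, 0
d²: 0, 9, 0, 1, 4, 0, 0; Σd² = 14
ρ = 1 − 6·14/(7·48) = 1 − 84/336 = 0.750

0.750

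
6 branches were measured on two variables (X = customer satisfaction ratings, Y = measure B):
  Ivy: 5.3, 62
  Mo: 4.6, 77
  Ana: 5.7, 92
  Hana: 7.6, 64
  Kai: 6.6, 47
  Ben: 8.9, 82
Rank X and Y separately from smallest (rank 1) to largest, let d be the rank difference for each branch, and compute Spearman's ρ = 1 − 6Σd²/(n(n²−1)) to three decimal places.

Ranks of variable 1: 2, 1, 3, 5, 4, 6
Ranks of variable 2: 2, 4, 6, 3, 1, 5
d = r₁ − r₂: 0, -3, -3, 2, 3, 1
d²: 0, 9, 9, 4, 9, 1; Σd² = 32
ρ = 1 − 6·32/(6·35) = 1 − 192/210 = 0.086

0.086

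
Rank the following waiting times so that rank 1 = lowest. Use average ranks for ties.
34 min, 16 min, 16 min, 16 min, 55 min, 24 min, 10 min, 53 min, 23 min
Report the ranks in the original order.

7, 3, 3, 3, 9, 6, 1, 8, 5

Sorted (ascending): 10, 16, 16, 16, 23, 24, 34, 53, 55
The 3 values of 16 occupy positions 2–4 → average rank 3.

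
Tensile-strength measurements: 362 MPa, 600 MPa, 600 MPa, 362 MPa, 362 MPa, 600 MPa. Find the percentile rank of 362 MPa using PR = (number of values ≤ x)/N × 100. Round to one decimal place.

N = 6.
Strictly below 362: 0. Equal to 362: 3.
PR = 3/6 × 100 = 50.0

50.0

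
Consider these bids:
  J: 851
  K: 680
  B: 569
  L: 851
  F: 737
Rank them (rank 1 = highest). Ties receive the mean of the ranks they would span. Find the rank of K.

Sorted (descending): 851, 851, 737, 680, 569
The 2 values of 851 occupy positions 1–2 → average rank (1+2)/2 = 1.5.
K has value 680 → rank 4.

4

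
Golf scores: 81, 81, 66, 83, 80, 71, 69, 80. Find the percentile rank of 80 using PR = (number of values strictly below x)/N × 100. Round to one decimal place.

37.5

N = 8.
Strictly below 80: 3. Equal to 80: 2.
PR = 3/8 × 100 = 37.5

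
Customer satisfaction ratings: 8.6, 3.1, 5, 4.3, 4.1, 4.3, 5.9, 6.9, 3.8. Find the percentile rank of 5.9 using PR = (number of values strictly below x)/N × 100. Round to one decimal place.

66.7

N = 9.
Strictly below 5.9: 6. Equal to 5.9: 1.
PR = 6/9 × 100 = 66.7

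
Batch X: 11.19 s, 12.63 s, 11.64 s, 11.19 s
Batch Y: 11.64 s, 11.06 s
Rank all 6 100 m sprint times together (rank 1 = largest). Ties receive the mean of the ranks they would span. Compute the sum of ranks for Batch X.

12.5

Sorted (descending): 12.63, 11.64, 11.64, 11.19, 11.19, 11.06
The 2 values of 11.64 occupy positions 2–3 → average rank (2+3)/2 = 2.5.
The 2 values of 11.19 occupy positions 4–5 → average rank (4+5)/2 = 4.5.
Batch X values → pooled ranks: 11.19→4.5, 12.63→1, 11.64→2.5, 11.19→4.5
Rank sum = 4.5 + 1 + 2.5 + 4.5 = 12.5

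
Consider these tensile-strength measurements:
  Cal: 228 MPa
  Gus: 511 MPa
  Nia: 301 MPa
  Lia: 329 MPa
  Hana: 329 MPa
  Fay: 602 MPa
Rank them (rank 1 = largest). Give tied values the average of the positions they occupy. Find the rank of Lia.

3.5

Sorted (descending): 602, 511, 329, 329, 301, 228
The 2 values of 329 occupy positions 3–4 → average rank (3+4)/2 = 3.5.
Lia has value 329 MPa → rank 3.5.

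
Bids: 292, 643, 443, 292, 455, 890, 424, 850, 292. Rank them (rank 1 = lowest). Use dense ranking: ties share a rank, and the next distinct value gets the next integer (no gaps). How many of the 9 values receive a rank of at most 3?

Sorted (ascending): 292, 292, 292, 424, 443, 455, 643, 850, 890
The 3 values of 292 share dense rank 1.
Remaining distinct values take the next consecutive integers.
Ranks ≤ 3: {1, 1, 1, 2, 3} → 5 values.

5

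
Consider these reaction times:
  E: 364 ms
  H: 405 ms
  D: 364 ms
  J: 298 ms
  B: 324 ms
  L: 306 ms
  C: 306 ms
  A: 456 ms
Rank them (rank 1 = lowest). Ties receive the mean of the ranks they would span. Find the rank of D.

5.5

Sorted (ascending): 298, 306, 306, 324, 364, 364, 405, 456
The 2 values of 306 occupy positions 2–3 → average rank (2+3)/2 = 2.5.
The 2 values of 364 occupy positions 5–6 → average rank (5+6)/2 = 5.5.
D has value 364 ms → rank 5.5.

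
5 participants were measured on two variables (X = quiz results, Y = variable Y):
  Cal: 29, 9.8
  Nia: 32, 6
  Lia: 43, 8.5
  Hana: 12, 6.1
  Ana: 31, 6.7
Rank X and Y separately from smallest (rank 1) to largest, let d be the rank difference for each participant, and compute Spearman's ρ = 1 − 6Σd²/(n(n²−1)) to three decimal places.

Ranks of variable 1: 2, 4, 5, 1, 3
Ranks of variable 2: 5, 1, 4, 2, 3
d = r₁ − r₂: -3, 3, 1, -1, 0
d²: 9, 9, 1, 1, 0; Σd² = 20
ρ = 1 − 6·20/(5·24) = 1 − 120/120 = 0.000

0.000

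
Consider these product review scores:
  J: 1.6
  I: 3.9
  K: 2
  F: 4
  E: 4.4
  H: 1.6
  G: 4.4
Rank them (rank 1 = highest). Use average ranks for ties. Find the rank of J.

6.5

Sorted (descending): 4.4, 4.4, 4, 3.9, 2, 1.6, 1.6
The 2 values of 4.4 occupy positions 1–2 → average rank (1+2)/2 = 1.5.
The 2 values of 1.6 occupy positions 6–7 → average rank (6+7)/2 = 6.5.
J has value 1.6 → rank 6.5.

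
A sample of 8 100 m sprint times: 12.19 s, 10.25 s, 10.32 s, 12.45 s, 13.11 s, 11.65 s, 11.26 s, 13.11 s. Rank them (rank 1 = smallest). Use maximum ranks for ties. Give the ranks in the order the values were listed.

Sorted (ascending): 10.25, 10.32, 11.26, 11.65, 12.19, 12.45, 13.11, 13.11
The 2 values of 13.11 occupy positions 7–8 → each gets rank 8.

5, 1, 2, 6, 8, 4, 3, 8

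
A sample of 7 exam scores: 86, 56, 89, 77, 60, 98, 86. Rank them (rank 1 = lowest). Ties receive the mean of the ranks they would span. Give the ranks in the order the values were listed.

Sorted (ascending): 56, 60, 77, 86, 86, 89, 98
The 2 values of 86 occupy positions 4–5 → average rank (4+5)/2 = 4.5.

4.5, 1, 6, 3, 2, 7, 4.5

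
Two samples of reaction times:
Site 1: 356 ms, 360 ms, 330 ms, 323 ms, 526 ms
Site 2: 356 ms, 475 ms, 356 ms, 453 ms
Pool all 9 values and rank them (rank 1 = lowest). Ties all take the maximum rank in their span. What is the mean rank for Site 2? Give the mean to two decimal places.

Sorted (ascending): 323, 330, 356, 356, 356, 360, 453, 475, 526
The 3 values of 356 occupy positions 3–5 → each gets rank 5.
Site 2 values → pooled ranks: 356→5, 475→8, 356→5, 453→7
Mean rank = (5 + 8 + 5 + 7) / 4 = 6.25

6.25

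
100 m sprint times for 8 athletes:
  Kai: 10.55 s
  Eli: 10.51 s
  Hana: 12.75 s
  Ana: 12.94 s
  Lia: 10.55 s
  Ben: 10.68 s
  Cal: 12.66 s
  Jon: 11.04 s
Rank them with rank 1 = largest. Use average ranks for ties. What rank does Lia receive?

Sorted (descending): 12.94, 12.75, 12.66, 11.04, 10.68, 10.55, 10.55, 10.51
The 2 values of 10.55 occupy positions 6–7 → average rank (6+7)/2 = 6.5.
Lia has value 10.55 s → rank 6.5.

6.5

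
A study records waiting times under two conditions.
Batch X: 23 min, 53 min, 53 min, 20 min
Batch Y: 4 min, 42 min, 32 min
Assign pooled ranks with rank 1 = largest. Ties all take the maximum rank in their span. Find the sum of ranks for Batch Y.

14

Sorted (descending): 53, 53, 42, 32, 23, 20, 4
The 2 values of 53 occupy positions 1–2 → each gets rank 2.
Batch Y values → pooled ranks: 4→7, 42→3, 32→4
Rank sum = 7 + 3 + 4 = 14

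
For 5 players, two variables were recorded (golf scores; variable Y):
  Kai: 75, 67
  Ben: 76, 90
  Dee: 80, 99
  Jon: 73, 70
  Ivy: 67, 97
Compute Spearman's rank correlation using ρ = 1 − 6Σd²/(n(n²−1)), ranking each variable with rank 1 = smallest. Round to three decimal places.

Ranks of variable 1: 3, 4, 5, 2, 1
Ranks of variable 2: 1, 3, 5, 2, 4
d = r₁ − r₂: 2, 1, 0, 0, -3
d²: 4, 1, 0, 0, 9; Σd² = 14
ρ = 1 − 6·14/(5·24) = 1 − 84/120 = 0.300

0.300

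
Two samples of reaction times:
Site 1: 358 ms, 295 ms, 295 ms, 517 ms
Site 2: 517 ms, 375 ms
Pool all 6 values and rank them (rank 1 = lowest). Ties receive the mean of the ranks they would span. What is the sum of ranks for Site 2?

9.5

Sorted (ascending): 295, 295, 358, 375, 517, 517
The 2 values of 295 occupy positions 1–2 → average rank (1+2)/2 = 1.5.
The 2 values of 517 occupy positions 5–6 → average rank (5+6)/2 = 5.5.
Site 2 values → pooled ranks: 517→5.5, 375→4
Rank sum = 5.5 + 4 = 9.5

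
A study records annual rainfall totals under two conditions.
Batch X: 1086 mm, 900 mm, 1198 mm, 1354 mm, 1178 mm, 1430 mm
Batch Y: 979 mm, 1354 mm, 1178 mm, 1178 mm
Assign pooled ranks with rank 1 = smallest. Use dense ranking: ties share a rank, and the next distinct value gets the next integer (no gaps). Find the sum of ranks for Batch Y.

16

Sorted (ascending): 900, 979, 1086, 1178, 1178, 1178, 1198, 1354, 1354, 1430
The 3 values of 1178 share dense rank 4.
The 2 values of 1354 share dense rank 6.
Remaining distinct values take the next consecutive integers.
Batch Y values → pooled ranks: 979→2, 1354→6, 1178→4, 1178→4
Rank sum = 2 + 6 + 4 + 4 = 16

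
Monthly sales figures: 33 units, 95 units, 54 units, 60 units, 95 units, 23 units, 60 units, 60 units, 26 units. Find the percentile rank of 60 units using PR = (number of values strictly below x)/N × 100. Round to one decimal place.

44.4

N = 9.
Strictly below 60: 4. Equal to 60: 3.
PR = 4/9 × 100 = 44.4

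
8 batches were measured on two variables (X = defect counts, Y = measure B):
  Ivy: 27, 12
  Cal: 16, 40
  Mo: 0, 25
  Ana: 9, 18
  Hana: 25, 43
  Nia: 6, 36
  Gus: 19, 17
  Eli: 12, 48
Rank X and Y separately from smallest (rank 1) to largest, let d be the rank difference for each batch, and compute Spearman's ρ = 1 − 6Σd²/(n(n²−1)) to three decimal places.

Ranks of variable 1: 8, 5, 1, 3, 7, 2, 6, 4
Ranks of variable 2: 1, 6, 4, 3, 7, 5, 2, 8
d = r₁ − r₂: 7, -1, -3, 0, 0, -3, 4, -4
d²: 49, 1, 9, 0, 0, 9, 16, 16; Σd² = 100
ρ = 1 − 6·100/(8·63) = 1 − 600/504 = -0.190

-0.190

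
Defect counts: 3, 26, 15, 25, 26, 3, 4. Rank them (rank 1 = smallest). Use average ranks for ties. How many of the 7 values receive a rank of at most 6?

5

Sorted (ascending): 3, 3, 4, 15, 25, 26, 26
The 2 values of 3 occupy positions 1–2 → average rank (1+2)/2 = 1.5.
The 2 values of 26 occupy positions 6–7 → average rank (6+7)/2 = 6.5.
Ranks ≤ 6: {1.5, 1.5, 3, 4, 5} → 5 values.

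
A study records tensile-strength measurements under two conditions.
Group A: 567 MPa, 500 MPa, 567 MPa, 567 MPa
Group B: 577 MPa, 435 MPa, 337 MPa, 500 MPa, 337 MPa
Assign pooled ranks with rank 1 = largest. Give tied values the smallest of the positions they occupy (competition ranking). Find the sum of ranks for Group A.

11

Sorted (descending): 577, 567, 567, 567, 500, 500, 435, 337, 337
The 3 values of 567 occupy positions 2–4 → each gets rank 2.
The 2 values of 500 occupy positions 5–6 → each gets rank 5.
The 2 values of 337 occupy positions 8–9 → each gets rank 8.
Group A values → pooled ranks: 567→2, 500→5, 567→2, 567→2
Rank sum = 2 + 5 + 2 + 2 = 11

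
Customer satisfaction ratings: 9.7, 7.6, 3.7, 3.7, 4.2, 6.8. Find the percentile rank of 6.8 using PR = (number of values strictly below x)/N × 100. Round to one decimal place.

50.0

N = 6.
Strictly below 6.8: 3. Equal to 6.8: 1.
PR = 3/6 × 100 = 50.0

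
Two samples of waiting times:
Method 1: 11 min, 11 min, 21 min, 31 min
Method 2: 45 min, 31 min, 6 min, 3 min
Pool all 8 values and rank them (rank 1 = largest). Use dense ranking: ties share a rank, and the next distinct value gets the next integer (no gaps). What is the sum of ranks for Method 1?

13

Sorted (descending): 45, 31, 31, 21, 11, 11, 6, 3
The 2 values of 31 share dense rank 2.
The 2 values of 11 share dense rank 4.
Remaining distinct values take the next consecutive integers.
Method 1 values → pooled ranks: 11→4, 11→4, 21→3, 31→2
Rank sum = 4 + 4 + 3 + 2 = 13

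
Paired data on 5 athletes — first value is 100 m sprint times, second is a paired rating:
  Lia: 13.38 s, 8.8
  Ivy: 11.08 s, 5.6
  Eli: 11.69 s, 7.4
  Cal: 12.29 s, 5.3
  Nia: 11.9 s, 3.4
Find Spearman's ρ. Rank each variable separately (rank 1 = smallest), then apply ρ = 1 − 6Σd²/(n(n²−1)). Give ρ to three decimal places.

Ranks of variable 1: 5, 1, 2, 4, 3
Ranks of variable 2: 5, 3, 4, 2, 1
d = r₁ − r₂: 0, -2, -2, 2, 2
d²: 0, 4, 4, 4, 4; Σd² = 16
ρ = 1 − 6·16/(5·24) = 1 − 96/120 = 0.200

0.200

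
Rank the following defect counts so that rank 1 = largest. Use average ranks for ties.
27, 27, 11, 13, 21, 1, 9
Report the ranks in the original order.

1.5, 1.5, 5, 4, 3, 7, 6

Sorted (descending): 27, 27, 21, 13, 11, 9, 1
The 2 values of 27 occupy positions 1–2 → average rank (1+2)/2 = 1.5.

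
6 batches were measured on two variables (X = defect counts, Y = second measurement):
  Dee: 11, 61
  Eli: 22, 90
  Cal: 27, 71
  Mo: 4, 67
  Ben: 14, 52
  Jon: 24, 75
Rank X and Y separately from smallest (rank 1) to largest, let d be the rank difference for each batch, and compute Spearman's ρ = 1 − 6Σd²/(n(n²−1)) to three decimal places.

0.543

Ranks of variable 1: 2, 4, 6, 1, 3, 5
Ranks of variable 2: 2, 6, 4, 3, 1, 5
d = r₁ − r₂: 0, -2, 2, -2, 2, 0
d²: 0, 4, 4, 4, 4, 0; Σd² = 16
ρ = 1 − 6·16/(6·35) = 1 − 96/210 = 0.543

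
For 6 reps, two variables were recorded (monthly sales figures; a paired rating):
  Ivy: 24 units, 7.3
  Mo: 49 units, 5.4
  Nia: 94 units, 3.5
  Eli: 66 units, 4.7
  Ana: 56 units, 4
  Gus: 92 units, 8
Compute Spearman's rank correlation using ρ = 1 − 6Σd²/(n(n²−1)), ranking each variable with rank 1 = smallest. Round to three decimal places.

-0.371

Ranks of variable 1: 1, 2, 6, 4, 3, 5
Ranks of variable 2: 5, 4, 1, 3, 2, 6
d = r₁ − r₂: -4, -2, 5, 1, 1, -1
d²: 16, 4, 25, 1, 1, 1; Σd² = 48
ρ = 1 − 6·48/(6·35) = 1 − 288/210 = -0.371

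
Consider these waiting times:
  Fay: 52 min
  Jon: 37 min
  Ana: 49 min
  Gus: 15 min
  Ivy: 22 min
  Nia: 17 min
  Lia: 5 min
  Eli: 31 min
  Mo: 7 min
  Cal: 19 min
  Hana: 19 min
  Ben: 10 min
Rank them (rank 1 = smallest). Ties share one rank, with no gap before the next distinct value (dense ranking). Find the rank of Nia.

Sorted (ascending): 5, 7, 10, 15, 17, 19, 19, 22, 31, 37, 49, 52
The 2 values of 19 share dense rank 6.
Remaining distinct values take the next consecutive integers.
Nia has value 17 min → rank 5.

5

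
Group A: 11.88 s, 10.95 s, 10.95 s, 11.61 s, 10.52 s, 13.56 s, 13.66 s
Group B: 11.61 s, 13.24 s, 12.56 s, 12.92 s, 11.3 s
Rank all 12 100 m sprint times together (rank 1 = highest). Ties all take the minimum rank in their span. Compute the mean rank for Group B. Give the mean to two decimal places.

Sorted (descending): 13.66, 13.56, 13.24, 12.92, 12.56, 11.88, 11.61, 11.61, 11.3, 10.95, 10.95, 10.52
The 2 values of 11.61 occupy positions 7–8 → each gets rank 7.
The 2 values of 10.95 occupy positions 10–11 → each gets rank 10.
Group B values → pooled ranks: 11.61→7, 13.24→3, 12.56→5, 12.92→4, 11.3→9
Mean rank = (7 + 3 + 5 + 4 + 9) / 5 = 5.60

5.60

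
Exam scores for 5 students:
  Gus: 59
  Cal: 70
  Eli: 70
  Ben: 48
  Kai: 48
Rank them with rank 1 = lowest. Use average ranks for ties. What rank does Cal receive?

4.5

Sorted (ascending): 48, 48, 59, 70, 70
The 2 values of 48 occupy positions 1–2 → average rank (1+2)/2 = 1.5.
The 2 values of 70 occupy positions 4–5 → average rank (4+5)/2 = 4.5.
Cal has value 70 → rank 4.5.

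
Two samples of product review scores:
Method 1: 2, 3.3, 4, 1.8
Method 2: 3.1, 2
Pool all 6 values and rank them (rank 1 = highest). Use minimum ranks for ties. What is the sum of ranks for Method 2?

7

Sorted (descending): 4, 3.3, 3.1, 2, 2, 1.8
The 2 values of 2 occupy positions 4–5 → each gets rank 4.
Method 2 values → pooled ranks: 3.1→3, 2→4
Rank sum = 3 + 4 = 7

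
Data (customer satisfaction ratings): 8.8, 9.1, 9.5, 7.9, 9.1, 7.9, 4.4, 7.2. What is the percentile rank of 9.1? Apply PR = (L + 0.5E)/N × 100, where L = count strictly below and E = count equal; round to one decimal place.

N = 8.
Strictly below 9.1: 5. Equal to 9.1: 2.
PR = (5 + 0.5·2)/8 × 100 = 75.0

75.0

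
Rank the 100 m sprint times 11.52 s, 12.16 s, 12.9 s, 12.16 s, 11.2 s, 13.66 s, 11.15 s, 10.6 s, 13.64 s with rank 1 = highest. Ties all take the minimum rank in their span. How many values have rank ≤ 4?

Sorted (descending): 13.66, 13.64, 12.9, 12.16, 12.16, 11.52, 11.2, 11.15, 10.6
The 2 values of 12.16 occupy positions 4–5 → each gets rank 4.
Ranks ≤ 4: {1, 2, 3, 4, 4} → 5 values.

5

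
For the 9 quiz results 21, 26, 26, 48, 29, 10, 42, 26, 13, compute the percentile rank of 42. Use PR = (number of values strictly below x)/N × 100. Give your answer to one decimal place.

77.8

N = 9.
Strictly below 42: 7. Equal to 42: 1.
PR = 7/9 × 100 = 77.8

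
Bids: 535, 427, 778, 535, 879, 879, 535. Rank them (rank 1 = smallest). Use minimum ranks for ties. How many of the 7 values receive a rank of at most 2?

4

Sorted (ascending): 427, 535, 535, 535, 778, 879, 879
The 3 values of 535 occupy positions 2–4 → each gets rank 2.
The 2 values of 879 occupy positions 6–7 → each gets rank 6.
Ranks ≤ 2: {1, 2, 2, 2} → 4 values.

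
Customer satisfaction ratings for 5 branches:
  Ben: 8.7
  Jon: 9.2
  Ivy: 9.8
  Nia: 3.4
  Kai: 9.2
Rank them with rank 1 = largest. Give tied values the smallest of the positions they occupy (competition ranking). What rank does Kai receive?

2

Sorted (descending): 9.8, 9.2, 9.2, 8.7, 3.4
The 2 values of 9.2 occupy positions 2–3 → each gets rank 2.
Kai has value 9.2 → rank 2.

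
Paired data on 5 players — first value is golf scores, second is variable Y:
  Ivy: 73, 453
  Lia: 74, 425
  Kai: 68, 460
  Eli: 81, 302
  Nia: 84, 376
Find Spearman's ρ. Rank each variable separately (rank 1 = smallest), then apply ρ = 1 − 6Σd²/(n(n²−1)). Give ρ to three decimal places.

-0.900

Ranks of variable 1: 2, 3, 1, 4, 5
Ranks of variable 2: 4, 3, 5, 1, 2
d = r₁ − r₂: -2, 0, -4, 3, 3
d²: 4, 0, 16, 9, 9; Σd² = 38
ρ = 1 − 6·38/(5·24) = 1 − 228/120 = -0.900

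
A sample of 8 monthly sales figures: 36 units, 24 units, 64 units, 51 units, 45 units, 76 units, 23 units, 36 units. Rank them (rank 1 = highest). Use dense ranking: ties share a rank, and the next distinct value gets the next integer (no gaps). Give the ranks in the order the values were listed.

Sorted (descending): 76, 64, 51, 45, 36, 36, 24, 23
The 2 values of 36 share dense rank 5.
Remaining distinct values take the next consecutive integers.

5, 6, 2, 3, 4, 1, 7, 5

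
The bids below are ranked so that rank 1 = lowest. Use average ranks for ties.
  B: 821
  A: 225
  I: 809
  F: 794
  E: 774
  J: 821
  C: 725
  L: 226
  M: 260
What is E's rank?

5

Sorted (ascending): 225, 226, 260, 725, 774, 794, 809, 821, 821
The 2 values of 821 occupy positions 8–9 → average rank (8+9)/2 = 8.5.
E has value 774 → rank 5.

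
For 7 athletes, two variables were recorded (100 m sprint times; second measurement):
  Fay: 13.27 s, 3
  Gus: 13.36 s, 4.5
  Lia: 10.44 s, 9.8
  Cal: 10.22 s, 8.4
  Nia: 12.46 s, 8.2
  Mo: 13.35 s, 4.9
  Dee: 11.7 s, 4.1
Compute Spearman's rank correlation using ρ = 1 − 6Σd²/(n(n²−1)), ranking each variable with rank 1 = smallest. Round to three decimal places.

-0.571

Ranks of variable 1: 5, 7, 2, 1, 4, 6, 3
Ranks of variable 2: 1, 3, 7, 6, 5, 4, 2
d = r₁ − r₂: 4, 4, -5, -5, -1, 2, 1
d²: 16, 16, 25, 25, 1, 4, 1; Σd² = 88
ρ = 1 − 6·88/(7·48) = 1 − 528/336 = -0.571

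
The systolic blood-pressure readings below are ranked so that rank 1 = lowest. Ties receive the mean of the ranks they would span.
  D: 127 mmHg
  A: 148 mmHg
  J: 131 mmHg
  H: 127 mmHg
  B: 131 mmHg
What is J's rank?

Sorted (ascending): 127, 127, 131, 131, 148
The 2 values of 127 occupy positions 1–2 → average rank (1+2)/2 = 1.5.
The 2 values of 131 occupy positions 3–4 → average rank (3+4)/2 = 3.5.
J has value 131 mmHg → rank 3.5.

3.5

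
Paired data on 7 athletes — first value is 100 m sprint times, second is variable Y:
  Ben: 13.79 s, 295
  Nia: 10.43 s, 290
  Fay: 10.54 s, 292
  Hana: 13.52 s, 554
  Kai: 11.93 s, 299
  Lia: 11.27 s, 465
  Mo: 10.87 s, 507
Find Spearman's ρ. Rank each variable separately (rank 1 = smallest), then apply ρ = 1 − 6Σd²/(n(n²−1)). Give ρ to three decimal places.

Ranks of variable 1: 7, 1, 2, 6, 5, 4, 3
Ranks of variable 2: 3, 1, 2, 7, 4, 5, 6
d = r₁ − r₂: 4, 0, 0, -1, 1, -1, -3
d²: 16, 0, 0, 1, 1, 1, 9; Σd² = 28
ρ = 1 − 6·28/(7·48) = 1 − 168/336 = 0.500

0.500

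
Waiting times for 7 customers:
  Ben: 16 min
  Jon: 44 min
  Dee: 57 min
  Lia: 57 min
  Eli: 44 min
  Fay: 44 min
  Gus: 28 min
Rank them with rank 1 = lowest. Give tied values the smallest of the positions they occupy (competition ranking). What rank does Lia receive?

Sorted (ascending): 16, 28, 44, 44, 44, 57, 57
The 3 values of 44 occupy positions 3–5 → each gets rank 3.
The 2 values of 57 occupy positions 6–7 → each gets rank 6.
Lia has value 57 min → rank 6.

6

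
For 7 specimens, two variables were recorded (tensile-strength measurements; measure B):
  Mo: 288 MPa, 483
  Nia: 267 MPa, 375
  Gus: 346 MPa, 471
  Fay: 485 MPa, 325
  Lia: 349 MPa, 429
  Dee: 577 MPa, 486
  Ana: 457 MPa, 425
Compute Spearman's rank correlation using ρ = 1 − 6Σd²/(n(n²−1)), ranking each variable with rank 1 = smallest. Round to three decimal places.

0.107

Ranks of variable 1: 2, 1, 3, 6, 4, 7, 5
Ranks of variable 2: 6, 2, 5, 1, 4, 7, 3
d = r₁ − r₂: -4, -1, -2, 5, 0, 0, 2
d²: 16, 1, 4, 25, 0, 0, 4; Σd² = 50
ρ = 1 − 6·50/(7·48) = 1 − 300/336 = 0.107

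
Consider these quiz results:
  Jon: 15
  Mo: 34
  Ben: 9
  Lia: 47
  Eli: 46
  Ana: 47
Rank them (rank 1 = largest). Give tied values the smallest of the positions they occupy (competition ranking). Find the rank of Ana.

1

Sorted (descending): 47, 47, 46, 34, 15, 9
The 2 values of 47 occupy positions 1–2 → each gets rank 1.
Ana has value 47 → rank 1.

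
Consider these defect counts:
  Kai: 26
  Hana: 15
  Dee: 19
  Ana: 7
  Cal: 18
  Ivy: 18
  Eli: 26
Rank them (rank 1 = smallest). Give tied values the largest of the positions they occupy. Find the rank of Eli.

7

Sorted (ascending): 7, 15, 18, 18, 19, 26, 26
The 2 values of 18 occupy positions 3–4 → each gets rank 4.
The 2 values of 26 occupy positions 6–7 → each gets rank 7.
Eli has value 26 → rank 7.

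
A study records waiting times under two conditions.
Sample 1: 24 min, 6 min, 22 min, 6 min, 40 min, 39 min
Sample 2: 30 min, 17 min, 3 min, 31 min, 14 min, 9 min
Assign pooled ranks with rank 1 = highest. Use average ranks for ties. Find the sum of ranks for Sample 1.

Sorted (descending): 40, 39, 31, 30, 24, 22, 17, 14, 9, 6, 6, 3
The 2 values of 6 occupy positions 10–11 → average rank (10+11)/2 = 10.5.
Sample 1 values → pooled ranks: 24→5, 6→10.5, 22→6, 6→10.5, 40→1, 39→2
Rank sum = 5 + 10.5 + 6 + 10.5 + 1 + 2 = 35

35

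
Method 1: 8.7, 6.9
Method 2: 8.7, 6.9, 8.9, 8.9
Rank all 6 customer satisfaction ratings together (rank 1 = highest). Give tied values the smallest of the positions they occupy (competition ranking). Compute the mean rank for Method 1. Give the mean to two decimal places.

Sorted (descending): 8.9, 8.9, 8.7, 8.7, 6.9, 6.9
The 2 values of 8.9 occupy positions 1–2 → each gets rank 1.
The 2 values of 8.7 occupy positions 3–4 → each gets rank 3.
The 2 values of 6.9 occupy positions 5–6 → each gets rank 5.
Method 1 values → pooled ranks: 8.7→3, 6.9→5
Mean rank = (3 + 5) / 2 = 4.00

4.00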